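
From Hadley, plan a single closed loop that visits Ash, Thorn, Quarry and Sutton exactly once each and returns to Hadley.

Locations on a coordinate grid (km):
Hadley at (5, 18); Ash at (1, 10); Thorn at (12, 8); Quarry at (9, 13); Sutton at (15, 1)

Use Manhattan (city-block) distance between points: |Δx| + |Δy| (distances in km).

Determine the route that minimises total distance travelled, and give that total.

Shortest round trip = 62 km.

There are 12 distinct closed tours to check (reversals are equivalent).
Hadley - Ash - Thorn - Quarry - Sutton - Hadley: 12+13+8+18+27 = 78
Hadley - Ash - Thorn - Sutton - Quarry - Hadley: 12+13+10+18+9 = 62
Hadley - Ash - Quarry - Thorn - Sutton - Hadley: 12+11+8+10+27 = 68
Hadley - Ash - Quarry - Sutton - Thorn - Hadley: 12+11+18+10+17 = 68
Hadley - Ash - Sutton - Thorn - Quarry - Hadley: 12+23+10+8+9 = 62
Hadley - Ash - Sutton - Quarry - Thorn - Hadley: 12+23+18+8+17 = 78
Hadley - Thorn - Ash - Quarry - Sutton - Hadley: 17+13+11+18+27 = 86
Hadley - Thorn - Ash - Sutton - Quarry - Hadley: 17+13+23+18+9 = 80
Hadley - Thorn - Quarry - Ash - Sutton - Hadley: 17+8+11+23+27 = 86
Hadley - Thorn - Sutton - Ash - Quarry - Hadley: 17+10+23+11+9 = 70
Hadley - Quarry - Ash - Thorn - Sutton - Hadley: 9+11+13+10+27 = 70
Hadley - Quarry - Thorn - Ash - Sutton - Hadley: 9+8+13+23+27 = 80
The minimum is 62.
One optimal route: Hadley → Ash → Thorn → Sutton → Quarry → Hadley (or its reverse).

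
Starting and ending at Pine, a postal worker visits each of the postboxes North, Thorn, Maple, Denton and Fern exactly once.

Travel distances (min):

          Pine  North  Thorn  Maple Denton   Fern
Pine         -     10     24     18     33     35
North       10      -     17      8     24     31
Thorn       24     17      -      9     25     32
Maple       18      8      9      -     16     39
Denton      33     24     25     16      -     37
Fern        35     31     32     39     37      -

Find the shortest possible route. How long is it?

124 min — the shortest possible round trip.

Pine→North→Thorn→Maple→Denton→Fern→Pine: 10+17+9+16+37+35 = 124
Pine→North→Thorn→Maple→Fern→Denton→Pine: 10+17+9+39+37+33 = 145
Pine→North→Thorn→Denton→Maple→Fern→Pine: 10+17+25+16+39+35 = 142
Pine→North→Thorn→Denton→Fern→Maple→Pine: 10+17+25+37+39+18 = 146
Pine→North→Thorn→Fern→Maple→Denton→Pine: 10+17+32+39+16+33 = 147
Pine→North→Thorn→Fern→Denton→Maple→Pine: 10+17+32+37+16+18 = 130
Pine→North→Maple→Thorn→Denton→Fern→Pine: 10+8+9+25+37+35 = 124
Pine→North→Maple→Thorn→Fern→Denton→Pine: 10+8+9+32+37+33 = 129
Pine→North→Maple→Denton→Thorn→Fern→Pine: 10+8+16+25+32+35 = 126
Pine→North→Maple→Denton→Fern→Thorn→Pine: 10+8+16+37+32+24 = 127
Pine→North→Maple→Fern→Thorn→Denton→Pine: 10+8+39+32+25+33 = 147
Pine→North→Maple→Fern→Denton→Thorn→Pine: 10+8+39+37+25+24 = 143
Pine→North→Denton→Thorn→Maple→Fern→Pine: 10+24+25+9+39+35 = 142
Pine→North→Denton→Thorn→Fern→Maple→Pine: 10+24+25+32+39+18 = 148
… (46 more)
The minimum is 124.
One optimal route: Pine → North → Thorn → Maple → Denton → Fern → Pine (or its reverse).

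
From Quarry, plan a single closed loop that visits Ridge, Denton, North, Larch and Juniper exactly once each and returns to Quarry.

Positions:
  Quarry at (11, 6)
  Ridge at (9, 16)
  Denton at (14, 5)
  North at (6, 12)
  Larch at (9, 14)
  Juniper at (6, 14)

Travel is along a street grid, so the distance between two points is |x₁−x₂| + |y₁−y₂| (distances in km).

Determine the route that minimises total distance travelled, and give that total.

Minimum total distance: 38 km.

With 5 stops there are 5!/2 = 60 distinct round trips (a route and its reverse cost the same).
Quarry → Ridge → Denton → North → Larch → Juniper → Quarry: 12+16+15+5+3+13 = 64
Quarry → Ridge → Denton → North → Juniper → Larch → Quarry: 12+16+15+2+3+10 = 58
Quarry → Ridge → Denton → Larch → North → Juniper → Quarry: 12+16+14+5+2+13 = 62
Quarry → Ridge → Denton → Larch → Juniper → North → Quarry: 12+16+14+3+2+11 = 58
Quarry → Ridge → Denton → Juniper → North → Larch → Quarry: 12+16+17+2+5+10 = 62
Quarry → Ridge → Denton → Juniper → Larch → North → Quarry: 12+16+17+3+5+11 = 64
Quarry → Ridge → North → Denton → Larch → Juniper → Quarry: 12+7+15+14+3+13 = 64
Quarry → Ridge → North → Denton → Juniper → Larch → Quarry: 12+7+15+17+3+10 = 64
Quarry → Ridge → North → Larch → Denton → Juniper → Quarry: 12+7+5+14+17+13 = 68
Quarry → Ridge → North → Larch → Juniper → Denton → Quarry: 12+7+5+3+17+4 = 48
Quarry → Ridge → North → Juniper → Denton → Larch → Quarry: 12+7+2+17+14+10 = 62
Quarry → Ridge → North → Juniper → Larch → Denton → Quarry: 12+7+2+3+14+4 = 42
Quarry → Ridge → Larch → Denton → North → Juniper → Quarry: 12+2+14+15+2+13 = 58
Quarry → Ridge → Larch → Denton → Juniper → North → Quarry: 12+2+14+17+2+11 = 58
… (46 more)
Quarry → Ridge → Larch → Juniper → North → Denton → Quarry: 12+2+3+2+15+4 = 38  ← best
The minimum is 38.
One optimal route: Quarry → Ridge → Larch → Juniper → North → Denton → Quarry (or its reverse).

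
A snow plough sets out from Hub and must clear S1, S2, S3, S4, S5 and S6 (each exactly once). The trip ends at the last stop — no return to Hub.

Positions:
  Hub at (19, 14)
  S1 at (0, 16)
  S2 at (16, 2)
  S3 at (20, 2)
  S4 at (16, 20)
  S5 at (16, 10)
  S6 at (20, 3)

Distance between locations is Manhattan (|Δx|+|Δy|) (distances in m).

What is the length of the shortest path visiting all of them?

There are 6! = 720 possible orderings.
Hub→S1→S2→S3→S4→S5→S6: 21+30+4+22+10+11 = 98
Hub→S1→S2→S3→S4→S6→S5: 21+30+4+22+21+11 = 109
Hub→S1→S2→S3→S5→S4→S6: 21+30+4+12+10+21 = 98
Hub→S1→S2→S3→S5→S6→S4: 21+30+4+12+11+21 = 99
Hub→S1→S2→S3→S6→S4→S5: 21+30+4+1+21+10 = 87
Hub→S1→S2→S3→S6→S5→S4: 21+30+4+1+11+10 = 77
Hub→S1→S2→S4→S3→S5→S6: 21+30+18+22+12+11 = 114
Hub→S1→S2→S4→S3→S6→S5: 21+30+18+22+1+11 = 103
… (712 more)
Hub→S6→S3→S2→S5→S4→S1: 12+1+4+8+10+20 = 55  ← best
The minimum is 55.
One shortest path: Hub → S6 → S3 → S2 → S5 → S4 → S1.

Shortest open route: 55 m.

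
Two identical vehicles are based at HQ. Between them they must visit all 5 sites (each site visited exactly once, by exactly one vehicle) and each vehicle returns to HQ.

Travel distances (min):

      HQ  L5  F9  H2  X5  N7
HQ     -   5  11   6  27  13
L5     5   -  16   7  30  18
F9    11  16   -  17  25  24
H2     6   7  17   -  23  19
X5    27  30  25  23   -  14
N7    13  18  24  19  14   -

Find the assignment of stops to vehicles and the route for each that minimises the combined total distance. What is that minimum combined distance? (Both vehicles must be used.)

There are 2^4 − 1 = 15 ways to divide the 5 stops into two non-empty groups. For each, the best each vehicle can do is its own shortest tour through its group:
  {L5} + {F9, H2, X5, N7}: 10 + 75 = 85
  {F9} + {L5, H2, X5, N7}: 22 + 62 = 84
  {L5, F9} + {H2, X5, N7}: 32 + 56 = 88
  {H2} + {L5, F9, X5, N7}: 12 + 73 = 85
  {L5, H2} + {F9, X5, N7}: 18 + 63 = 81
  {F9, H2} + {L5, X5, N7}: 34 + 62 = 96
  … (15 splits in total)
Best: vehicle 1 HQ → L5 → H2 → HQ = 18; vehicle 2 HQ → F9 → X5 → N7 → HQ = 63; combined 81.

81 min — the smallest possible combined total.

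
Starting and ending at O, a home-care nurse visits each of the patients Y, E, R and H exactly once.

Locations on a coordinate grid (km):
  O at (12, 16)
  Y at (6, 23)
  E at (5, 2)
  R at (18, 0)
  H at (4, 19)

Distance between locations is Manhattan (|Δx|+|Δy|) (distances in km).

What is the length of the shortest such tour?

74 km — the shortest possible round trip.

There are 12 distinct closed tours to check (reversals are equivalent).
O → Y → E → R → H → O: 13+22+15+33+11 = 94
O → Y → E → H → R → O: 13+22+18+33+22 = 108
O → Y → R → E → H → O: 13+35+15+18+11 = 92
O → Y → R → H → E → O: 13+35+33+18+21 = 120
O → Y → H → E → R → O: 13+6+18+15+22 = 74
O → Y → H → R → E → O: 13+6+33+15+21 = 88
O → E → Y → R → H → O: 21+22+35+33+11 = 122
O → E → Y → H → R → O: 21+22+6+33+22 = 104
O → E → R → Y → H → O: 21+15+35+6+11 = 88
O → E → H → Y → R → O: 21+18+6+35+22 = 102
O → R → Y → E → H → O: 22+35+22+18+11 = 108
O → R → E → Y → H → O: 22+15+22+6+11 = 76
The minimum is 74.
One optimal route: O → Y → H → E → R → O (or its reverse).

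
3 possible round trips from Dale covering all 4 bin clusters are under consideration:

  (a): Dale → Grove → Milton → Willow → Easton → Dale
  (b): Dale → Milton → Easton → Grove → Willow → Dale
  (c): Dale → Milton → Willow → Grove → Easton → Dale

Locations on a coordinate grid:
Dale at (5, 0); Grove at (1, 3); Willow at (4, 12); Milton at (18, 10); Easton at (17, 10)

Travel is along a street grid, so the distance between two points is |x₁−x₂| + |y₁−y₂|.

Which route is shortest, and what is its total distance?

72 — (b) is the shortest.

(a): 7 + 24 + 16 + 15 + 22 = 84
(b): 23 + 1 + 23 + 12 + 13 = 72
(c): 23 + 16 + 12 + 23 + 22 = 96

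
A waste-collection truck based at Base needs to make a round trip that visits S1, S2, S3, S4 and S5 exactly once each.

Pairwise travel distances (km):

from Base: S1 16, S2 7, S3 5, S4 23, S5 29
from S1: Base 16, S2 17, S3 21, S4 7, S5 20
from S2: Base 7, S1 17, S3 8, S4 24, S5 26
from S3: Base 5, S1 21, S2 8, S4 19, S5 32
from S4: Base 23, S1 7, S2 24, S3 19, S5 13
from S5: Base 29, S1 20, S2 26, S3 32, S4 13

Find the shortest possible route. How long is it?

Base-S1-S2-S3-S4-S5-Base: 16+17+8+19+13+29 = 102
Base-S1-S2-S3-S5-S4-Base: 16+17+8+32+13+23 = 109
Base-S1-S2-S4-S3-S5-Base: 16+17+24+19+32+29 = 137
Base-S1-S2-S4-S5-S3-Base: 16+17+24+13+32+5 = 107
Base-S1-S2-S5-S3-S4-Base: 16+17+26+32+19+23 = 133
Base-S1-S2-S5-S4-S3-Base: 16+17+26+13+19+5 = 96
Base-S1-S3-S2-S4-S5-Base: 16+21+8+24+13+29 = 111
Base-S1-S3-S2-S5-S4-Base: 16+21+8+26+13+23 = 107
Base-S1-S3-S4-S2-S5-Base: 16+21+19+24+26+29 = 135
Base-S1-S3-S4-S5-S2-Base: 16+21+19+13+26+7 = 102
Base-S1-S3-S5-S2-S4-Base: 16+21+32+26+24+23 = 142
Base-S1-S3-S5-S4-S2-Base: 16+21+32+13+24+7 = 113
Base-S1-S4-S2-S3-S5-Base: 16+7+24+8+32+29 = 116
Base-S1-S4-S2-S5-S3-Base: 16+7+24+26+32+5 = 110
… (46 more)
Base-S1-S4-S5-S2-S3-Base: 16+7+13+26+8+5 = 75  ← best
The minimum is 75.
One optimal route: Base → S1 → S4 → S5 → S2 → S3 → Base (or its reverse).

Shortest round trip = 75 km.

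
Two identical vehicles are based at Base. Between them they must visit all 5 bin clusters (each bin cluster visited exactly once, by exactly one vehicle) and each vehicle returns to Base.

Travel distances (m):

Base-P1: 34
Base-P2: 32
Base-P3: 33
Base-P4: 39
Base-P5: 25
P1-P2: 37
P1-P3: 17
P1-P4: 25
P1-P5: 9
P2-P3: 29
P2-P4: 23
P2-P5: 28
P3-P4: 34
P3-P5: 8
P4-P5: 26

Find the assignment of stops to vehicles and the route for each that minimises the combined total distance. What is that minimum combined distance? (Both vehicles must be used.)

Check every non-empty split of the stops between the two vehicles; for each half take its own optimal tour:
  {P1} + {P2, P3, P4, P5}: 68 + 122 = 190
  {P2} + {P1, P3, P4, P5}: 64 + 114 = 178
  {P1, P2} + {P3, P4, P5}: 103 + 106 = 209
  {P3} + {P1, P2, P4, P5}: 66 + 114 = 180
  {P1, P3} + {P2, P4, P5}: 84 + 106 = 190
  {P2, P3} + {P1, P4, P5}: 94 + 98 = 192
  … (15 splits in total)
Best: vehicle 1 Base → P2 → Base = 64; vehicle 2 Base → P3 → P5 → P1 → P4 → Base = 114; combined 178.

178 m — the smallest possible combined total.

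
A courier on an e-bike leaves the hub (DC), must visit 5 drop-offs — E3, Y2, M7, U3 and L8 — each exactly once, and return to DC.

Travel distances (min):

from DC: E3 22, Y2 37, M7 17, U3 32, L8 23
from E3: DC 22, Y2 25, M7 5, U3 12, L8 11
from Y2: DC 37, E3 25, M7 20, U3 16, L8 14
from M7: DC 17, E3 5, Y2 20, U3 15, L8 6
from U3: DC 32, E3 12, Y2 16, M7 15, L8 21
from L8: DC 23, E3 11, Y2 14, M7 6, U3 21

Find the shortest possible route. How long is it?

There are 60 distinct closed tours to check (reversals are equivalent).
DC → E3 → Y2 → M7 → U3 → L8 → DC: 22+25+20+15+21+23 = 126
DC → E3 → Y2 → M7 → L8 → U3 → DC: 22+25+20+6+21+32 = 126
DC → E3 → Y2 → U3 → M7 → L8 → DC: 22+25+16+15+6+23 = 107
DC → E3 → Y2 → U3 → L8 → M7 → DC: 22+25+16+21+6+17 = 107
DC → E3 → Y2 → L8 → M7 → U3 → DC: 22+25+14+6+15+32 = 114
DC → E3 → Y2 → L8 → U3 → M7 → DC: 22+25+14+21+15+17 = 114
DC → E3 → M7 → Y2 → U3 → L8 → DC: 22+5+20+16+21+23 = 107
DC → E3 → M7 → Y2 → L8 → U3 → DC: 22+5+20+14+21+32 = 114
DC → E3 → M7 → U3 → Y2 → L8 → DC: 22+5+15+16+14+23 = 95
DC → E3 → M7 → U3 → L8 → Y2 → DC: 22+5+15+21+14+37 = 114
DC → E3 → M7 → L8 → Y2 → U3 → DC: 22+5+6+14+16+32 = 95
DC → E3 → M7 → L8 → U3 → Y2 → DC: 22+5+6+21+16+37 = 107
DC → E3 → U3 → Y2 → M7 → L8 → DC: 22+12+16+20+6+23 = 99
DC → E3 → U3 → Y2 → L8 → M7 → DC: 22+12+16+14+6+17 = 87
… (46 more)
The minimum is 87.
One optimal route: DC → E3 → U3 → Y2 → L8 → M7 → DC (or its reverse).

Minimum total distance: 87 min.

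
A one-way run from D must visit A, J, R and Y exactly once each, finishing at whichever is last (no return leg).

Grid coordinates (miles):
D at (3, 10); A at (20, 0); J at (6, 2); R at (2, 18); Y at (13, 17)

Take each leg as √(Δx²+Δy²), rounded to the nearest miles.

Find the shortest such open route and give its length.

Shortest open route: 50 miles.

There are 4! = 24 possible orderings.
D - A - J - R - Y: 20+14+16+11 = 61
D - A - J - Y - R: 20+14+17+11 = 62
D - A - R - J - Y: 20+25+16+17 = 78
D - A - R - Y - J: 20+25+11+17 = 73
D - A - Y - J - R: 20+18+17+16 = 71
D - A - Y - R - J: 20+18+11+16 = 65
D - J - A - R - Y: 9+14+25+11 = 59
D - J - A - Y - R: 9+14+18+11 = 52
D - J - R - A - Y: 9+16+25+18 = 68
D - J - R - Y - A: 9+16+11+18 = 54
D - J - Y - A - R: 9+17+18+25 = 69
D - J - Y - R - A: 9+17+11+25 = 62
D - R - A - J - Y: 8+25+14+17 = 64
D - R - A - Y - J: 8+25+18+17 = 68
… (10 more)
D - R - Y - J - A: 8+11+17+14 = 50  ← best
The minimum is 50.
One shortest path: D → R → Y → J → A.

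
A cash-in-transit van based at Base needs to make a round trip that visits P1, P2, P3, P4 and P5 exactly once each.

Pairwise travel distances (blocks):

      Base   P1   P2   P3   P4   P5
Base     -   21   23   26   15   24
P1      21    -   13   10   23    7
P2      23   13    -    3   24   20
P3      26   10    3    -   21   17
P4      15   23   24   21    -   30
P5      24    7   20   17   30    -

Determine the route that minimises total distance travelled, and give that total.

83 blocks — the shortest possible round trip.

With 5 stops there are 5!/2 = 60 distinct round trips (a route and its reverse cost the same).
Base → P1 → P2 → P3 → P4 → P5 → Base: 21+13+3+21+30+24 = 112
Base → P1 → P2 → P3 → P5 → P4 → Base: 21+13+3+17+30+15 = 99
Base → P1 → P2 → P4 → P3 → P5 → Base: 21+13+24+21+17+24 = 120
Base → P1 → P2 → P4 → P5 → P3 → Base: 21+13+24+30+17+26 = 131
Base → P1 → P2 → P5 → P3 → P4 → Base: 21+13+20+17+21+15 = 107
Base → P1 → P2 → P5 → P4 → P3 → Base: 21+13+20+30+21+26 = 131
Base → P1 → P3 → P2 → P4 → P5 → Base: 21+10+3+24+30+24 = 112
Base → P1 → P3 → P2 → P5 → P4 → Base: 21+10+3+20+30+15 = 99
Base → P1 → P3 → P4 → P2 → P5 → Base: 21+10+21+24+20+24 = 120
Base → P1 → P3 → P4 → P5 → P2 → Base: 21+10+21+30+20+23 = 125
Base → P1 → P3 → P5 → P2 → P4 → Base: 21+10+17+20+24+15 = 107
Base → P1 → P3 → P5 → P4 → P2 → Base: 21+10+17+30+24+23 = 125
Base → P1 → P4 → P2 → P3 → P5 → Base: 21+23+24+3+17+24 = 112
Base → P1 → P4 → P2 → P5 → P3 → Base: 21+23+24+20+17+26 = 131
… (46 more)
Base → P4 → P2 → P3 → P1 → P5 → Base: 15+24+3+10+7+24 = 83  ← best
The minimum is 83.
One optimal route: Base → P4 → P2 → P3 → P1 → P5 → Base (or its reverse).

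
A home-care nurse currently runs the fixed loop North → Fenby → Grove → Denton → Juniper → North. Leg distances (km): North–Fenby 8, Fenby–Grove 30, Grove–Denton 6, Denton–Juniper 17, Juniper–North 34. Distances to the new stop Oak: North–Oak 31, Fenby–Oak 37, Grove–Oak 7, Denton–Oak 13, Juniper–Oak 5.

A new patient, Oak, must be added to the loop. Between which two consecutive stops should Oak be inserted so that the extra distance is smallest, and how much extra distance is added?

+1 km — insert Oak between Denton and Juniper.

Insertion cost between consecutive stops i–j is d(i,Oak) + d(Oak,j) − d(i,j):
  between North and Fenby: 31 + 37 − 8 = 60
  between Fenby and Grove: 37 + 7 − 30 = 14
  between Grove and Denton: 7 + 13 − 6 = 14
  between Denton and Juniper: 13 + 5 − 17 = 1
  between Juniper and North: 5 + 31 − 34 = 2
Cheapest insertion is between Denton and Juniper, adding 1.
New total = 95 + 1 = 96.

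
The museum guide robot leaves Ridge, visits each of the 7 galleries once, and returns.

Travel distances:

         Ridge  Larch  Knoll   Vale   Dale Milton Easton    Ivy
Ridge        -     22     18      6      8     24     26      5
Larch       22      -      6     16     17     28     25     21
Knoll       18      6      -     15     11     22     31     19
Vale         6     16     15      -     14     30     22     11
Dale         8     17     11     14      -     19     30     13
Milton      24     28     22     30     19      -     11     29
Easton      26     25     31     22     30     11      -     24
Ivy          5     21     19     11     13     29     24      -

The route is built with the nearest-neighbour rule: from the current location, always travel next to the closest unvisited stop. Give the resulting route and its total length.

107 along Ridge → Ivy → Vale → Dale → Knoll → Larch → Easton → Milton → Ridge.

At Ridge the remaining stops are Ivy 5, Vale 6, Dale 8, Knoll 18, Larch 22, Milton 24, Easton 26; go to Ivy.
At Ivy the remaining stops are Vale 11, Dale 13, Knoll 19, Larch 21, Easton 24, Milton 29; go to Vale.
At Vale the remaining stops are Dale 14, Knoll 15, Larch 16, Easton 22, Milton 30; go to Dale.
At Dale the remaining stops are Knoll 11, Larch 17, Milton 19, Easton 30; go to Knoll.
At Knoll the remaining stops are Larch 6, Milton 22, Easton 31; go to Larch.
At Larch the remaining stops are Easton 25, Milton 28; go to Easton.
At Easton the remaining stops are Milton 11; go to Milton.
Return Milton→Ridge: 24.
Total = 5 + 11 + 14 + 11 + 6 + 25 + 11 + 24 = 107.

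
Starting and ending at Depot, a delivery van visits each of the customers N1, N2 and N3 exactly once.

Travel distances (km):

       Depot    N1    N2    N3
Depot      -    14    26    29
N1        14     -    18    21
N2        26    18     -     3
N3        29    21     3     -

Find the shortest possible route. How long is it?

64 km — the shortest possible round trip.

With 3 stops there are 3!/2 = 3 distinct round trips (a route and its reverse cost the same).
Depot → N1 → N2 → N3 → Depot: 14+18+3+29 = 64
Depot → N1 → N3 → N2 → Depot: 14+21+3+26 = 64
Depot → N2 → N1 → N3 → Depot: 26+18+21+29 = 94
The minimum is 64.
One optimal route: Depot → N1 → N2 → N3 → Depot (or its reverse).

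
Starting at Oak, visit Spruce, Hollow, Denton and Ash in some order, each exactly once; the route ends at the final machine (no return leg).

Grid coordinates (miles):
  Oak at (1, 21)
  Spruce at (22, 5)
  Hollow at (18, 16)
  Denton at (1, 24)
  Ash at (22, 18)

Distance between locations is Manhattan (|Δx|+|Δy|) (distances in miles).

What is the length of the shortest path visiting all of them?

47 miles — the minimum one-way total.

There are 4! = 24 possible orderings.
Oak - Spruce - Hollow - Denton - Ash: 37+15+25+27 = 104
Oak - Spruce - Hollow - Ash - Denton: 37+15+6+27 = 85
Oak - Spruce - Denton - Hollow - Ash: 37+40+25+6 = 108
Oak - Spruce - Denton - Ash - Hollow: 37+40+27+6 = 110
Oak - Spruce - Ash - Hollow - Denton: 37+13+6+25 = 81
Oak - Spruce - Ash - Denton - Hollow: 37+13+27+25 = 102
Oak - Hollow - Spruce - Denton - Ash: 22+15+40+27 = 104
Oak - Hollow - Spruce - Ash - Denton: 22+15+13+27 = 77
Oak - Hollow - Denton - Spruce - Ash: 22+25+40+13 = 100
Oak - Hollow - Denton - Ash - Spruce: 22+25+27+13 = 87
Oak - Hollow - Ash - Spruce - Denton: 22+6+13+40 = 81
Oak - Hollow - Ash - Denton - Spruce: 22+6+27+40 = 95
Oak - Denton - Spruce - Hollow - Ash: 3+40+15+6 = 64
Oak - Denton - Spruce - Ash - Hollow: 3+40+13+6 = 62
… (10 more)
Oak - Denton - Hollow - Ash - Spruce: 3+25+6+13 = 47  ← best
The minimum is 47.
One shortest path: Oak → Denton → Hollow → Ash → Spruce.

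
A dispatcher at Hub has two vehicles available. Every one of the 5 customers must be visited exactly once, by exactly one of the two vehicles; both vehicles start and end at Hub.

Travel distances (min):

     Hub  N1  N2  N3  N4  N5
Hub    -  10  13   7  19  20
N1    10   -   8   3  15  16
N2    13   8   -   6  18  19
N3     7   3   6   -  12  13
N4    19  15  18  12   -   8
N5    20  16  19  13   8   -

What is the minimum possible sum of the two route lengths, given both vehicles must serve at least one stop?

Minimum combined distance: 78 min.

Try each way of splitting the stops between the two vehicles (each non-empty) and, for each split, find the best tour for each vehicle:
  {N1} + {N2, N3, N4, N5}: 20 + 59 = 79
  {N2} + {N1, N3, N4, N5}: 26 + 53 = 79
  {N1, N2} + {N3, N4, N5}: 31 + 47 = 78
  {N3} + {N1, N2, N4, N5}: 14 + 64 = 78
  {N1, N3} + {N2, N4, N5}: 20 + 59 = 79
  {N2, N3} + {N1, N4, N5}: 26 + 53 = 79
  … (15 splits in total)
Best: vehicle 1 Hub → N1 → N2 → Hub = 31; vehicle 2 Hub → N3 → N4 → N5 → Hub = 47; combined 78.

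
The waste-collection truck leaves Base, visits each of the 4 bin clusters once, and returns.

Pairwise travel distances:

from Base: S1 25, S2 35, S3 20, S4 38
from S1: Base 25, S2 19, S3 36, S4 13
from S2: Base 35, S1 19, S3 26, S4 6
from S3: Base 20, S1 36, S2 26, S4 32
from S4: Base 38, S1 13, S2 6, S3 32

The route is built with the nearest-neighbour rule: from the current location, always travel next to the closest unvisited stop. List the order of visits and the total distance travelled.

Total distance 90 via the nearest-neighbour route Base → S3 → S2 → S4 → S1 → Base.

Base → [S3:20 / S1:25 / S2:35 / S4:38] → S3 (20)
S3 → [S2:26 / S4:32 / S1:36] → S2 (26)
S2 → [S4:6 / S1:19] → S4 (6)
S4 → [S1:13] → S1 (13)
Return S1→Base: 25.
Total = 20 + 26 + 6 + 13 + 25 = 90.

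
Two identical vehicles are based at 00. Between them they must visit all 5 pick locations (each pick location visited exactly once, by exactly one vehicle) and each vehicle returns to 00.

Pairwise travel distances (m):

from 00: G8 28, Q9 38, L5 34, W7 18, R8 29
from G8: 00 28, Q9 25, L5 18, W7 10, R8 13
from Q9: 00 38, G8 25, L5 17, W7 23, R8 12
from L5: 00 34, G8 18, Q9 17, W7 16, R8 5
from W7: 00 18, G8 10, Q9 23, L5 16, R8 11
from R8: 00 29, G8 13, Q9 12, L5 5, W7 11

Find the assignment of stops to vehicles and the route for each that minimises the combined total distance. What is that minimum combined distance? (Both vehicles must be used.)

Minimum combined distance: 137 m.

Try each way of splitting the stops between the two vehicles (each non-empty) and, for each split, find the best tour for each vehicle:
  {G8} + {Q9, L5, W7, R8}: 56 + 89 = 145
  {Q9} + {G8, L5, W7, R8}: 76 + 80 = 156
  {G8, Q9} + {L5, W7, R8}: 91 + 68 = 159
  {L5} + {G8, Q9, W7, R8}: 68 + 91 = 159
  {G8, L5} + {Q9, W7, R8}: 80 + 79 = 159
  {Q9, L5} + {G8, W7, R8}: 89 + 70 = 159
  … (15 splits in total)
  {W7} + {G8, Q9, L5, R8}: 36 + 101 = 137  ← best
Best: vehicle 1 00 → W7 → 00 = 36; vehicle 2 00 → G8 → L5 → R8 → Q9 → 00 = 101; combined 137.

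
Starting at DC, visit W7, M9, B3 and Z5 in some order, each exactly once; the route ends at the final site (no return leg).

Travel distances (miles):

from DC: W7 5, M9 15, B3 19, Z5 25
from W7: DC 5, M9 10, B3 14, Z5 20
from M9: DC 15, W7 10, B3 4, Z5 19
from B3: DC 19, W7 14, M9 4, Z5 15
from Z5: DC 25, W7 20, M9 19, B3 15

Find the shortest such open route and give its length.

There are 4! = 24 possible orderings.
DC → W7 → M9 → B3 → Z5: 5+10+4+15 = 34
DC → W7 → M9 → Z5 → B3: 5+10+19+15 = 49
DC → W7 → B3 → M9 → Z5: 5+14+4+19 = 42
DC → W7 → B3 → Z5 → M9: 5+14+15+19 = 53
DC → W7 → Z5 → M9 → B3: 5+20+19+4 = 48
DC → W7 → Z5 → B3 → M9: 5+20+15+4 = 44
DC → M9 → W7 → B3 → Z5: 15+10+14+15 = 54
DC → M9 → W7 → Z5 → B3: 15+10+20+15 = 60
DC → M9 → B3 → W7 → Z5: 15+4+14+20 = 53
DC → M9 → B3 → Z5 → W7: 15+4+15+20 = 54
DC → M9 → Z5 → W7 → B3: 15+19+20+14 = 68
DC → M9 → Z5 → B3 → W7: 15+19+15+14 = 63
DC → B3 → W7 → M9 → Z5: 19+14+10+19 = 62
DC → B3 → W7 → Z5 → M9: 19+14+20+19 = 72
… (10 more)
The minimum is 34.
One shortest path: DC → W7 → M9 → B3 → Z5.

Shortest open route: 34 miles.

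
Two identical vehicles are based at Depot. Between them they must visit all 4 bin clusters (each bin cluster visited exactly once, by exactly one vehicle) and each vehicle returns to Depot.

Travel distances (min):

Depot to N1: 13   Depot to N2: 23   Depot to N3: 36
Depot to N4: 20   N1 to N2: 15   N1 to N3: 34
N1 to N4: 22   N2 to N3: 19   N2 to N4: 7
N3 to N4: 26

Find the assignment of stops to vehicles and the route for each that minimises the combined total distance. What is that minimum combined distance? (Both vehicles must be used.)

There are 2^3 − 1 = 7 ways to divide the 4 stops into two non-empty groups. For each, the best each vehicle can do is its own shortest tour through its group:
  {N1} + {N2, N3, N4}: 26 + 82 = 108
  {N2} + {N1, N3, N4}: 46 + 93 = 139
  {N1, N2} + {N3, N4}: 51 + 82 = 133
  {N3} + {N1, N2, N4}: 72 + 55 = 127
  {N1, N3} + {N2, N4}: 83 + 50 = 133
  {N2, N3} + {N1, N4}: 78 + 55 = 133
  … (7 splits in total)
Best: vehicle 1 Depot → N1 → Depot = 26; vehicle 2 Depot → N3 → N2 → N4 → Depot = 82; combined 108.

Minimum combined distance: 108 min.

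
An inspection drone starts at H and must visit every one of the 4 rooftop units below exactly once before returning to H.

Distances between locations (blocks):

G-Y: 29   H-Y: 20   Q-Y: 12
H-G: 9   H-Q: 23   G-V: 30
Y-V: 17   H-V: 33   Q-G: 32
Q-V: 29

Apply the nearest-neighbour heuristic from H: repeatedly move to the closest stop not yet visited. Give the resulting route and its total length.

Nearest-neighbour total = 112 blocks; route H → G → Y → Q → V → H.

At H the remaining stops are G 9, Y 20, Q 23, V 33; go to G.
At G the remaining stops are Y 29, V 30, Q 32; go to Y.
At Y the remaining stops are Q 12, V 17; go to Q.
At Q the remaining stops are V 29; go to V.
Return V→H: 33.
Total = 9 + 29 + 12 + 29 + 33 = 112.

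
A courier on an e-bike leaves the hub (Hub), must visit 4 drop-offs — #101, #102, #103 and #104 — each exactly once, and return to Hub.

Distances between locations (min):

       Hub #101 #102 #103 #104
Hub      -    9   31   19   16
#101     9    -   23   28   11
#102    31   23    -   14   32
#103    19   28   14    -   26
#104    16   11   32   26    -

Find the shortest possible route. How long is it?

With 4 stops there are 4!/2 = 12 distinct round trips (a route and its reverse cost the same).
Hub-#101-#102-#103-#104-Hub: 9+23+14+26+16 = 88
Hub-#101-#102-#104-#103-Hub: 9+23+32+26+19 = 109
Hub-#101-#103-#102-#104-Hub: 9+28+14+32+16 = 99
Hub-#101-#103-#104-#102-Hub: 9+28+26+32+31 = 126
Hub-#101-#104-#102-#103-Hub: 9+11+32+14+19 = 85
Hub-#101-#104-#103-#102-Hub: 9+11+26+14+31 = 91
Hub-#102-#101-#103-#104-Hub: 31+23+28+26+16 = 124
Hub-#102-#101-#104-#103-Hub: 31+23+11+26+19 = 110
Hub-#102-#103-#101-#104-Hub: 31+14+28+11+16 = 100
Hub-#102-#104-#101-#103-Hub: 31+32+11+28+19 = 121
Hub-#103-#101-#102-#104-Hub: 19+28+23+32+16 = 118
Hub-#103-#102-#101-#104-Hub: 19+14+23+11+16 = 83
The minimum is 83.
One optimal route: Hub → #103 → #102 → #101 → #104 → Hub (or its reverse).

Shortest round trip = 83 min.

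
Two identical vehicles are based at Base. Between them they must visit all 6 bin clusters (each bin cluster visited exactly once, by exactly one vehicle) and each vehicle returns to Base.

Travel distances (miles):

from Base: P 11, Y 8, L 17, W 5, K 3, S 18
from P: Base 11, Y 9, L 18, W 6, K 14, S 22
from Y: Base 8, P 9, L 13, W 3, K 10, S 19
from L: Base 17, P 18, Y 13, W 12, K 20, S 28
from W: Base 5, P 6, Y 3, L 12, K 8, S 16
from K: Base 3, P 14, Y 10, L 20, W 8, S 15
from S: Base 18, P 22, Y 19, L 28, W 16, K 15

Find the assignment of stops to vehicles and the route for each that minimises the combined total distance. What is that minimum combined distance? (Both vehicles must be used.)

Try each way of splitting the stops between the two vehicles (each non-empty) and, for each split, find the best tour for each vehicle:
  {P} + {Y, L, W, K, S}: 22 + 67 = 89
  {Y} + {P, L, W, K, S}: 16 + 75 = 91
  {P, Y} + {L, W, K, S}: 28 + 63 = 91
  {L} + {P, Y, W, K, S}: 34 + 57 = 91
  {P, L} + {Y, W, K, S}: 46 + 45 = 91
  {Y, L} + {P, W, K, S}: 38 + 51 = 89
  … (31 splits in total)
  {K} + {P, Y, L, W, S}: 6 + 79 = 85  ← best
Best: vehicle 1 Base → K → Base = 6; vehicle 2 Base → P → Y → L → W → S → Base = 79; combined 85.

Minimum combined distance: 85 miles.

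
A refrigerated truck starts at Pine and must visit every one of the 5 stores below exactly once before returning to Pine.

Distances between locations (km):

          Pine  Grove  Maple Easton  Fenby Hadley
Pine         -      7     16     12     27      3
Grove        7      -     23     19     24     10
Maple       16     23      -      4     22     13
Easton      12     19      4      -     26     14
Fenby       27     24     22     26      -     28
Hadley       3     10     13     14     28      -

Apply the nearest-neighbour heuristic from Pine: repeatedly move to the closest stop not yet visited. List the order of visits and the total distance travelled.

Pine → [Hadley:3 / Grove:7 / Easton:12 / Maple:16 / Fenby:27] → Hadley (3)
Hadley → [Grove:10 / Maple:13 / Easton:14 / Fenby:28] → Grove (10)
Grove → [Easton:19 / Maple:23 / Fenby:24] → Easton (19)
Easton → [Maple:4 / Fenby:26] → Maple (4)
Maple → [Fenby:22] → Fenby (22)
Return Fenby→Pine: 27.
Total = 3 + 10 + 19 + 4 + 22 + 27 = 85.

Nearest-neighbour total = 85 km; route Pine → Hadley → Grove → Easton → Maple → Fenby → Pine.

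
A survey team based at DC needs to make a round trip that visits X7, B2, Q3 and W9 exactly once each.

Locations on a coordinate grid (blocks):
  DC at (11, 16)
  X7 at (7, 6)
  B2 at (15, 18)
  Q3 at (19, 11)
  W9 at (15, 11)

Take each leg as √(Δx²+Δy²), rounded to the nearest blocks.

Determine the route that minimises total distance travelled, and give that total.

There are 12 distinct closed tours to check (reversals are equivalent).
DC-X7-B2-Q3-W9-DC: 11+14+8+4+6 = 43
DC-X7-B2-W9-Q3-DC: 11+14+7+4+9 = 45
DC-X7-Q3-B2-W9-DC: 11+13+8+7+6 = 45
DC-X7-Q3-W9-B2-DC: 11+13+4+7+4 = 39
DC-X7-W9-B2-Q3-DC: 11+9+7+8+9 = 44
DC-X7-W9-Q3-B2-DC: 11+9+4+8+4 = 36
DC-B2-X7-Q3-W9-DC: 4+14+13+4+6 = 41
DC-B2-X7-W9-Q3-DC: 4+14+9+4+9 = 40
DC-B2-Q3-X7-W9-DC: 4+8+13+9+6 = 40
DC-B2-W9-X7-Q3-DC: 4+7+9+13+9 = 42
DC-Q3-X7-B2-W9-DC: 9+13+14+7+6 = 49
DC-Q3-B2-X7-W9-DC: 9+8+14+9+6 = 46
The minimum is 36.
One optimal route: DC → X7 → W9 → Q3 → B2 → DC (or its reverse).

Minimum total distance: 36 blocks.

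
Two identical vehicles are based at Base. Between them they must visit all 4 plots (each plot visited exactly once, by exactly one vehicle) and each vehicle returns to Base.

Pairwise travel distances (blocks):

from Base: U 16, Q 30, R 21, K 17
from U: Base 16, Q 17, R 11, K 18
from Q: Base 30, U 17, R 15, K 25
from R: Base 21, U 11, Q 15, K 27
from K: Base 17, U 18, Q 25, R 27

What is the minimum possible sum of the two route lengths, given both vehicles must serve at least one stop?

Minimum combined distance: 103 blocks.

Check every non-empty split of the stops between the two vehicles; for each half take its own optimal tour:
  {U} + {Q, R, K}: 32 + 78 = 110
  {Q} + {U, R, K}: 60 + 67 = 127
  {U, Q} + {R, K}: 63 + 65 = 128
  {R} + {U, Q, K}: 42 + 75 = 117
  {U, R} + {Q, K}: 48 + 72 = 120
  {Q, R} + {U, K}: 66 + 51 = 117
  … (7 splits in total)
  {U, Q, R} + {K}: 69 + 34 = 103  ← best
Best: vehicle 1 Base → U → Q → R → Base = 69; vehicle 2 Base → K → Base = 34; combined 103.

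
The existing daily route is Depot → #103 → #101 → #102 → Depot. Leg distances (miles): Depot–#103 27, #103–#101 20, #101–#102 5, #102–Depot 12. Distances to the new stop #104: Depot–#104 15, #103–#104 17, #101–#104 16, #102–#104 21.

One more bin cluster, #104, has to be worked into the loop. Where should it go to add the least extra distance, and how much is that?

Insertion cost between consecutive stops i–j is d(i,#104) + d(#104,j) − d(i,j):
  between Depot and #103: 15 + 17 − 27 = 5
  between #103 and #101: 17 + 16 − 20 = 13
  between #101 and #102: 16 + 21 − 5 = 32
  between #102 and Depot: 21 + 15 − 12 = 24
Cheapest insertion is between Depot and #103, adding 5.
New total = 64 + 5 = 69.

Minimum extra distance: 5 miles, inserting #104 between Depot and #103.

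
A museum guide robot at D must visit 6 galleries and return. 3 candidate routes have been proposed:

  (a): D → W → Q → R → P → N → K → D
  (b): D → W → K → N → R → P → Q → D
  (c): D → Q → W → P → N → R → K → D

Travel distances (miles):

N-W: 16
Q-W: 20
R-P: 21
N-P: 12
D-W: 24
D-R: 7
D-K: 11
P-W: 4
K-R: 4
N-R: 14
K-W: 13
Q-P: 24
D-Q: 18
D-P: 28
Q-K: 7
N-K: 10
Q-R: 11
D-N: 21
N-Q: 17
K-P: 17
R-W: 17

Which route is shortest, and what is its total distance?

(a): 24 + 20 + 11 + 21 + 12 + 10 + 11 = 109
(b): 24 + 13 + 10 + 14 + 21 + 24 + 18 = 124
(c): 18 + 20 + 4 + 12 + 14 + 4 + 11 = 83

Shortest is (c), total 83 miles.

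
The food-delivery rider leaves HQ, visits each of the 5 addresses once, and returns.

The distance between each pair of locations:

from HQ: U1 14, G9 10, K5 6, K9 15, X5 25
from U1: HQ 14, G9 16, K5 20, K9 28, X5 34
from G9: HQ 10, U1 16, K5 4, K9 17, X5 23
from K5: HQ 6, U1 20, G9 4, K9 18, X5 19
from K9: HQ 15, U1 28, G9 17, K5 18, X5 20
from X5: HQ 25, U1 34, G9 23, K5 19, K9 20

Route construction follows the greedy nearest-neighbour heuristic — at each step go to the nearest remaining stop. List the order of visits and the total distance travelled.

From HQ: distances to unvisited — K5=6, G9=10, U1=14, K9=15, X5=25. Nearest is K5 (6).
From K5: distances to unvisited — G9=4, K9=18, X5=19, U1=20. Nearest is G9 (4).
From G9: distances to unvisited — U1=16, K9=17, X5=23. Nearest is U1 (16).
From U1: distances to unvisited — K9=28, X5=34. Nearest is K9 (28).
From K9: distances to unvisited — X5=20. Nearest is X5 (20).
Return X5→HQ: 25.
Total = 6 + 4 + 16 + 28 + 20 + 25 = 99.

Nearest-neighbour total = 99; route HQ → K5 → G9 → U1 → K9 → X5 → HQ.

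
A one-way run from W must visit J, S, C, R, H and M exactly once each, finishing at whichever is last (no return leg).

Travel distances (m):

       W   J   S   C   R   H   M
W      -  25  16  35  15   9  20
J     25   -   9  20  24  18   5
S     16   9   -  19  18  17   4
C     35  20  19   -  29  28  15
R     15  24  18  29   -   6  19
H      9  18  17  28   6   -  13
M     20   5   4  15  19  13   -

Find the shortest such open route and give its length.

There are 6! = 720 possible orderings.
W→J→S→C→R→H→M: 25+9+19+29+6+13 = 101
W→J→S→C→R→M→H: 25+9+19+29+19+13 = 114
W→J→S→C→H→R→M: 25+9+19+28+6+19 = 106
W→J→S→C→H→M→R: 25+9+19+28+13+19 = 113
W→J→S→C→M→R→H: 25+9+19+15+19+6 = 93
W→J→S→C→M→H→R: 25+9+19+15+13+6 = 87
W→J→S→R→C→H→M: 25+9+18+29+28+13 = 122
W→J→S→R→C→M→H: 25+9+18+29+15+13 = 109
… (712 more)
W→H→R→S→J→M→C: 9+6+18+9+5+15 = 62  ← best
The minimum is 62.
One shortest path: W → H → R → S → J → M → C.

62 m — the minimum one-way total.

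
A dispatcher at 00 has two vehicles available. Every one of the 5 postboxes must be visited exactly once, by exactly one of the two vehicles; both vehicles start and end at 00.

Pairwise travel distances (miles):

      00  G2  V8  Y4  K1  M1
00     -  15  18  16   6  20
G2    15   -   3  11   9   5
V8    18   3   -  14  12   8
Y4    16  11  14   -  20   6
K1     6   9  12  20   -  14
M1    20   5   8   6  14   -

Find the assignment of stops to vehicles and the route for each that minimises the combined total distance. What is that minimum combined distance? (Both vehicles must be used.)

There are 2^4 − 1 = 15 ways to divide the 5 stops into two non-empty groups. For each, the best each vehicle can do is its own shortest tour through its group:
  {G2} + {V8, Y4, K1, M1}: 30 + 48 = 78
  {V8} + {G2, Y4, K1, M1}: 36 + 42 = 78
  {G2, V8} + {Y4, K1, M1}: 36 + 42 = 78
  {Y4} + {G2, V8, K1, M1}: 32 + 46 = 78
  {G2, Y4} + {V8, K1, M1}: 42 + 46 = 88
  {V8, Y4} + {G2, K1, M1}: 48 + 40 = 88
  … (15 splits in total)
  {K1} + {G2, V8, Y4, M1}: 12 + 48 = 60  ← best
Best: vehicle 1 00 → K1 → 00 = 12; vehicle 2 00 → G2 → V8 → M1 → Y4 → 00 = 48; combined 60.

Minimum combined distance: 60 miles.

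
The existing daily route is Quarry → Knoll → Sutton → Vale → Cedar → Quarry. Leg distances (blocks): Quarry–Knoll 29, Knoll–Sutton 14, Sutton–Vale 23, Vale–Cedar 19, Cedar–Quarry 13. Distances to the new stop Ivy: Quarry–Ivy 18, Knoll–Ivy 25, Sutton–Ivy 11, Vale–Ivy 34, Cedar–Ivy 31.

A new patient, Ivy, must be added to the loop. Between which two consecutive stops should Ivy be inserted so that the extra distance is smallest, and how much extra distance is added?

Insertion cost between consecutive stops i–j is d(i,Ivy) + d(Ivy,j) − d(i,j):
  between Quarry and Knoll: 18 + 25 − 29 = 14
  between Knoll and Sutton: 25 + 11 − 14 = 22
  between Sutton and Vale: 11 + 34 − 23 = 22
  between Vale and Cedar: 34 + 31 − 19 = 46
  between Cedar and Quarry: 31 + 18 − 13 = 36
Cheapest insertion is between Quarry and Knoll, adding 14.
New total = 98 + 14 = 112.

Minimum extra distance: 14 blocks, inserting Ivy between Quarry and Knoll.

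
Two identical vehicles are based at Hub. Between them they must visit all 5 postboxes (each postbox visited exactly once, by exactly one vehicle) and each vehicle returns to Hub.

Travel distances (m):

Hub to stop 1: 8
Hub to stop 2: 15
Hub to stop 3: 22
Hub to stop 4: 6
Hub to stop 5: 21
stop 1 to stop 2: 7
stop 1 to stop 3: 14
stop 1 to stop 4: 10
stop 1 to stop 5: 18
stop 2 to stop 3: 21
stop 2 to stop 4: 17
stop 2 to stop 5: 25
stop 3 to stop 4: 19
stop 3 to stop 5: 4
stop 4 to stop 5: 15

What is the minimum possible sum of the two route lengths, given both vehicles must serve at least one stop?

There are 2^4 − 1 = 15 ways to divide the 5 stops into two non-empty groups. For each, the best each vehicle can do is its own shortest tour through its group:
  {stop 1} + {stop 2, stop 3, stop 4, stop 5}: 16 + 61 = 77
  {stop 2} + {stop 1, stop 3, stop 4, stop 5}: 30 + 47 = 77
  {stop 1, stop 2} + {stop 3, stop 4, stop 5}: 30 + 47 = 77
  {stop 3} + {stop 1, stop 2, stop 4, stop 5}: 44 + 61 = 105
  {stop 1, stop 3} + {stop 2, stop 4, stop 5}: 44 + 61 = 105
  {stop 2, stop 3} + {stop 1, stop 4, stop 5}: 58 + 47 = 105
  … (15 splits in total)
  {stop 4} + {stop 1, stop 2, stop 3, stop 5}: 12 + 61 = 73  ← best
Best: vehicle 1 Hub → stop 4 → Hub = 12; vehicle 2 Hub → stop 1 → stop 2 → stop 3 → stop 5 → Hub = 61; combined 73.

Minimum combined distance: 73 m.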